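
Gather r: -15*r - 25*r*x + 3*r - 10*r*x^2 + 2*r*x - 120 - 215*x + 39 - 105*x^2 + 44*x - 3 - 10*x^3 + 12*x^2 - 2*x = r*(-10*x^2 - 23*x - 12) - 10*x^3 - 93*x^2 - 173*x - 84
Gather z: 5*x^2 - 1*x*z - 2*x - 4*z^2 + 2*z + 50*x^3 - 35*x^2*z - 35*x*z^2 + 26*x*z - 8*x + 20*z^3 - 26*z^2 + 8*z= 50*x^3 + 5*x^2 - 10*x + 20*z^3 + z^2*(-35*x - 30) + z*(-35*x^2 + 25*x + 10)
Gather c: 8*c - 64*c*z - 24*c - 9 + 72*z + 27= c*(-64*z - 16) + 72*z + 18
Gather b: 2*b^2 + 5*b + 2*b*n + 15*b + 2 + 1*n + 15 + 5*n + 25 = 2*b^2 + b*(2*n + 20) + 6*n + 42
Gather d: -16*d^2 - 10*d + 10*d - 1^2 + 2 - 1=-16*d^2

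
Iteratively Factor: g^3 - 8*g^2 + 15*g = (g - 5)*(g^2 - 3*g) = (g - 5)*(g - 3)*(g)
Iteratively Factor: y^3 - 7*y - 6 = (y + 2)*(y^2 - 2*y - 3) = (y - 3)*(y + 2)*(y + 1)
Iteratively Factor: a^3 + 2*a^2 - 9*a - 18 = (a + 3)*(a^2 - a - 6) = (a + 2)*(a + 3)*(a - 3)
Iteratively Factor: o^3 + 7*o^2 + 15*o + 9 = (o + 3)*(o^2 + 4*o + 3) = (o + 1)*(o + 3)*(o + 3)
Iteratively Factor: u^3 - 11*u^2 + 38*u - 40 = (u - 2)*(u^2 - 9*u + 20) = (u - 5)*(u - 2)*(u - 4)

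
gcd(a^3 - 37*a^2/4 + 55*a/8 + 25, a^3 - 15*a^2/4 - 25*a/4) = a + 5/4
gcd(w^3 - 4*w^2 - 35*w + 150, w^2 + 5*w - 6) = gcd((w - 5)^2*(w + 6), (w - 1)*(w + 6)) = w + 6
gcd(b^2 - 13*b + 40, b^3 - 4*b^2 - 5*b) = b - 5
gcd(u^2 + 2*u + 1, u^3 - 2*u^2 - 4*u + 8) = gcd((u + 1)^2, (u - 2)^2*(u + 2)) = 1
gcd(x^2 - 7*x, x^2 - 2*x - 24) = 1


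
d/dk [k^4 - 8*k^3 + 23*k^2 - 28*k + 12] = 4*k^3 - 24*k^2 + 46*k - 28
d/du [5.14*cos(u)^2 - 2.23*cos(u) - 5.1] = (2.23 - 10.28*cos(u))*sin(u)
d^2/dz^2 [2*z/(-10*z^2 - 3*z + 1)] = 4*(-z*(20*z + 3)^2 + 3*(10*z + 1)*(10*z^2 + 3*z - 1))/(10*z^2 + 3*z - 1)^3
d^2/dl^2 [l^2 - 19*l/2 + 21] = 2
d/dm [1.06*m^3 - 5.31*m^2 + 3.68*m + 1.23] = 3.18*m^2 - 10.62*m + 3.68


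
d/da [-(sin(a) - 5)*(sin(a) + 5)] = -sin(2*a)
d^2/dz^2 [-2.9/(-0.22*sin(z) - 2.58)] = (-0.14036*sin(z)^2 + 1.64604*sin(z) + 0.28072)/(0.22*sin(z) + 2.58)^3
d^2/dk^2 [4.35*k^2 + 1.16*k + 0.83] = 8.70000000000000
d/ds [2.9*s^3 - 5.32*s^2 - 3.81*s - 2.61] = 8.7*s^2 - 10.64*s - 3.81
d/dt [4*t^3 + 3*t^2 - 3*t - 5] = 12*t^2 + 6*t - 3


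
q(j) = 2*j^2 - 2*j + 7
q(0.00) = 7.00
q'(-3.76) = -17.04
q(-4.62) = 58.93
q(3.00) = 19.00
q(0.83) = 6.72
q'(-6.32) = -27.28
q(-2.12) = 20.23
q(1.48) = 8.42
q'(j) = 4*j - 2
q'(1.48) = 3.92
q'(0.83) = 1.32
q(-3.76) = 42.80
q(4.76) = 42.80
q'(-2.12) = -10.48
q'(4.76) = 17.04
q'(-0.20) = -2.80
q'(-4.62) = -20.48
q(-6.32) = 99.52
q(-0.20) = 7.48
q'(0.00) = -2.00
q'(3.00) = 10.00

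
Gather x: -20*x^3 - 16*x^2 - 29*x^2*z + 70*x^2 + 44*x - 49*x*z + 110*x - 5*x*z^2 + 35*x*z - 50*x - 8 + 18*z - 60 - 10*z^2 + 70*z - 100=-20*x^3 + x^2*(54 - 29*z) + x*(-5*z^2 - 14*z + 104) - 10*z^2 + 88*z - 168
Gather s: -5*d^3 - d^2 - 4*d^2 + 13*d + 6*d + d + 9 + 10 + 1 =-5*d^3 - 5*d^2 + 20*d + 20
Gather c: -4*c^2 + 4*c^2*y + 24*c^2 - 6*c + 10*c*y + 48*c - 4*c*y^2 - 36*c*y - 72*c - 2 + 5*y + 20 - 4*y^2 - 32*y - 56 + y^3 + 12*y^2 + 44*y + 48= c^2*(4*y + 20) + c*(-4*y^2 - 26*y - 30) + y^3 + 8*y^2 + 17*y + 10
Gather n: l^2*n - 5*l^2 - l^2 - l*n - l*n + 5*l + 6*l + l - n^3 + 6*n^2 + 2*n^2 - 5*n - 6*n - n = -6*l^2 + 12*l - n^3 + 8*n^2 + n*(l^2 - 2*l - 12)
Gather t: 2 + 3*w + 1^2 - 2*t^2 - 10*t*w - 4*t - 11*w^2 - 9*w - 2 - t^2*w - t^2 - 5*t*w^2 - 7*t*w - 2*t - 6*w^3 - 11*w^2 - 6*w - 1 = t^2*(-w - 3) + t*(-5*w^2 - 17*w - 6) - 6*w^3 - 22*w^2 - 12*w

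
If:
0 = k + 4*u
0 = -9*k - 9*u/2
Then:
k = 0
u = 0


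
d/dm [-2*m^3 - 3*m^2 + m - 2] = -6*m^2 - 6*m + 1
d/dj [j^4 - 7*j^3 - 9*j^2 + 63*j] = 4*j^3 - 21*j^2 - 18*j + 63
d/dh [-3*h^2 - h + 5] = -6*h - 1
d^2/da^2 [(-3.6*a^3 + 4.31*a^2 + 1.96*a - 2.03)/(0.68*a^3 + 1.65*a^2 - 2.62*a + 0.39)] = (3.5527136788005e-15*a^7 + 12.064288*a^6 - 33.044736*a^5 + 59.459472*a^4 - 42.314876*a^3 - 12.267696*a^2 + 45.031356*a - 19.940296)/(0.314432*a^9 + 2.28888*a^8 + 1.919436*a^7 - 12.604707*a^6 - 4.769994*a^5 + 32.995161*a^4 - 27.790264*a^3 + 8.784243*a^2 - 1.195506*a + 0.059319)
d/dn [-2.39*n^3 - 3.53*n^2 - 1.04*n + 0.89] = -7.17*n^2 - 7.06*n - 1.04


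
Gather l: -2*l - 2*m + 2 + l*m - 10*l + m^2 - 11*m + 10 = l*(m - 12) + m^2 - 13*m + 12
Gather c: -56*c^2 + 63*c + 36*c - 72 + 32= -56*c^2 + 99*c - 40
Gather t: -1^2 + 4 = 3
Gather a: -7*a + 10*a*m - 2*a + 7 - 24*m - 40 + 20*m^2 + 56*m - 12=a*(10*m - 9) + 20*m^2 + 32*m - 45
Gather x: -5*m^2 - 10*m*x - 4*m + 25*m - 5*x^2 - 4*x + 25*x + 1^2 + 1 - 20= -5*m^2 + 21*m - 5*x^2 + x*(21 - 10*m) - 18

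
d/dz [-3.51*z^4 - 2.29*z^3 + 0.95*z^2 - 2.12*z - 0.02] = -14.04*z^3 - 6.87*z^2 + 1.9*z - 2.12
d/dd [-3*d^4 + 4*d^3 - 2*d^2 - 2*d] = -12*d^3 + 12*d^2 - 4*d - 2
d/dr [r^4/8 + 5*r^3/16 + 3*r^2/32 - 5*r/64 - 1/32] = r^3/2 + 15*r^2/16 + 3*r/16 - 5/64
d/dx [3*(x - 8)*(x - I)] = 6*x - 24 - 3*I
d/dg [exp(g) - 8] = exp(g)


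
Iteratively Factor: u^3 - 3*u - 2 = (u + 1)*(u^2 - u - 2) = (u - 2)*(u + 1)*(u + 1)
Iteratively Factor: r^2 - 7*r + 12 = (r - 3)*(r - 4)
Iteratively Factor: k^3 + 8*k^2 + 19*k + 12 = (k + 1)*(k^2 + 7*k + 12) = (k + 1)*(k + 4)*(k + 3)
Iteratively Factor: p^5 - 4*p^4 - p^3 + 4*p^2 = (p)*(p^4 - 4*p^3 - p^2 + 4*p) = p*(p - 1)*(p^3 - 3*p^2 - 4*p) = p*(p - 4)*(p - 1)*(p^2 + p) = p^2*(p - 4)*(p - 1)*(p + 1)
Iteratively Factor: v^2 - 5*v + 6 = (v - 3)*(v - 2)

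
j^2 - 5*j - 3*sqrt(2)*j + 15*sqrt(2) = (j - 5)*(j - 3*sqrt(2))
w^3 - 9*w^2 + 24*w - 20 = (w - 5)*(w - 2)^2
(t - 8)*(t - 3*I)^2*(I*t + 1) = I*t^4 + 7*t^3 - 8*I*t^3 - 56*t^2 - 15*I*t^2 - 9*t + 120*I*t + 72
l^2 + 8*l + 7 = (l + 1)*(l + 7)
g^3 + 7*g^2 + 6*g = g*(g + 1)*(g + 6)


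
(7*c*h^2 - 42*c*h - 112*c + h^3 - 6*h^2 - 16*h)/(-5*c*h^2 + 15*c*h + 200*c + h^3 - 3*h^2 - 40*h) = (-7*c*h - 14*c - h^2 - 2*h)/(5*c*h + 25*c - h^2 - 5*h)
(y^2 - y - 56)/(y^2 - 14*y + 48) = (y + 7)/(y - 6)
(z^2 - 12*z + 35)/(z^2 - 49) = (z - 5)/(z + 7)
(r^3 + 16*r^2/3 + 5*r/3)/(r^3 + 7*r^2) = (3*r^2 + 16*r + 5)/(3*r*(r + 7))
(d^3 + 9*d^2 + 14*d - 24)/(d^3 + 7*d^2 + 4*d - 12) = (d + 4)/(d + 2)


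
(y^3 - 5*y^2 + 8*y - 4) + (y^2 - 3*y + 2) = y^3 - 4*y^2 + 5*y - 2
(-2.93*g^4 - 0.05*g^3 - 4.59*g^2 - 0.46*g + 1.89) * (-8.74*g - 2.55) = 25.6082*g^5 + 7.9085*g^4 + 40.2441*g^3 + 15.7249*g^2 - 15.3456*g - 4.8195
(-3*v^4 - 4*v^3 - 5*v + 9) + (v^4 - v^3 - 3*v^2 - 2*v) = -2*v^4 - 5*v^3 - 3*v^2 - 7*v + 9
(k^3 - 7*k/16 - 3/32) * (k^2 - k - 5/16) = k^5 - k^4 - 3*k^3/4 + 11*k^2/32 + 59*k/256 + 15/512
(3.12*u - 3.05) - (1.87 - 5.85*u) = 8.97*u - 4.92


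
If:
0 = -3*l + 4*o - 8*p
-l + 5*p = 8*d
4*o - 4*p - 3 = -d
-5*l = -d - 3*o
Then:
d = 31/345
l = 212/345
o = 343/345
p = 4/15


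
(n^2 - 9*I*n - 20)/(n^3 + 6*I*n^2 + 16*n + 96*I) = (n - 5*I)/(n^2 + 10*I*n - 24)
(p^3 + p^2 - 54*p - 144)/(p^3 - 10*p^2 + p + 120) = (p + 6)/(p - 5)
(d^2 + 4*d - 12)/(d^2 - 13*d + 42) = (d^2 + 4*d - 12)/(d^2 - 13*d + 42)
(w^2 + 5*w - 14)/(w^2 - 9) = (w^2 + 5*w - 14)/(w^2 - 9)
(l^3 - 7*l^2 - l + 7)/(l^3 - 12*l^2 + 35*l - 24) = (l^2 - 6*l - 7)/(l^2 - 11*l + 24)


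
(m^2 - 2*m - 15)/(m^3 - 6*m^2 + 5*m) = (m + 3)/(m*(m - 1))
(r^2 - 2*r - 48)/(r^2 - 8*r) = (r + 6)/r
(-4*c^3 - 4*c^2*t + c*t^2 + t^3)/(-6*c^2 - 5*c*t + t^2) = (-4*c^2 + t^2)/(-6*c + t)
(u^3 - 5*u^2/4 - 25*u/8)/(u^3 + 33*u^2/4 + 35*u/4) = (u - 5/2)/(u + 7)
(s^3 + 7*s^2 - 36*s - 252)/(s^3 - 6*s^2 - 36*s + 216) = (s + 7)/(s - 6)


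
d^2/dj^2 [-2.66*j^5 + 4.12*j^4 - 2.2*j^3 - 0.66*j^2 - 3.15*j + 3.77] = -53.2*j^3 + 49.44*j^2 - 13.2*j - 1.32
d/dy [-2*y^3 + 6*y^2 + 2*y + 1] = -6*y^2 + 12*y + 2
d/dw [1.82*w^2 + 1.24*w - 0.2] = 3.64*w + 1.24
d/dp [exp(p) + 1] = exp(p)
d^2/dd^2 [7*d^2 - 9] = 14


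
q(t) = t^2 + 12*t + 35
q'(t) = 2*t + 12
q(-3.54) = 5.05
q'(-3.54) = 4.92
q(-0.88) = 25.21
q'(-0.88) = 10.24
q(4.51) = 109.46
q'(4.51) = 21.02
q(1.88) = 61.09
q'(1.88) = 15.76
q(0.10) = 36.21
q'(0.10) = 12.20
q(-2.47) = 11.46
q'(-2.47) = 7.06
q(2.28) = 67.56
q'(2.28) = 16.56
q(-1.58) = 18.54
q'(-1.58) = 8.84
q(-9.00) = 8.00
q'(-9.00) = -6.00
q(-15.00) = 80.00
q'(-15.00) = -18.00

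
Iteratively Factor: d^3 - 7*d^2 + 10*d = (d - 5)*(d^2 - 2*d) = d*(d - 5)*(d - 2)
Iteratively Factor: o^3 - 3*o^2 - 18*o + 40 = (o - 2)*(o^2 - o - 20) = (o - 5)*(o - 2)*(o + 4)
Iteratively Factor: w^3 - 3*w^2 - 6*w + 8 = (w - 1)*(w^2 - 2*w - 8) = (w - 4)*(w - 1)*(w + 2)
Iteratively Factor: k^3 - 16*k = (k + 4)*(k^2 - 4*k) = (k - 4)*(k + 4)*(k)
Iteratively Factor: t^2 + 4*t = (t + 4)*(t)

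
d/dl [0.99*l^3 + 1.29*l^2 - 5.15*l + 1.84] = 2.97*l^2 + 2.58*l - 5.15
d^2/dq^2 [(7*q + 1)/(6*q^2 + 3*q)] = 2*(28*q^3 + 12*q^2 + 6*q + 1)/(3*q^3*(8*q^3 + 12*q^2 + 6*q + 1))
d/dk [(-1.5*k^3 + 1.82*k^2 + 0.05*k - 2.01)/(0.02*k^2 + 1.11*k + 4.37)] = (-0.03*k^4 - 3.33*k^3 - 17.6458*k^2 + 15.9872*k + 2.4496)/(0.0004*k^4 + 0.0444*k^3 + 1.4069*k^2 + 9.7014*k + 19.0969)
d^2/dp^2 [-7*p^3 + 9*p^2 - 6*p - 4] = 18 - 42*p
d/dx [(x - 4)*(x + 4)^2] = (x + 4)*(3*x - 4)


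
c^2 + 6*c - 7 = (c - 1)*(c + 7)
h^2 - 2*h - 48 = (h - 8)*(h + 6)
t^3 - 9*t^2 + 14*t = t*(t - 7)*(t - 2)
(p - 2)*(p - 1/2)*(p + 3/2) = p^3 - p^2 - 11*p/4 + 3/2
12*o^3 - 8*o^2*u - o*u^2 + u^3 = (-2*o + u)^2*(3*o + u)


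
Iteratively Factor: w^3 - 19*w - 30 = (w + 3)*(w^2 - 3*w - 10) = (w + 2)*(w + 3)*(w - 5)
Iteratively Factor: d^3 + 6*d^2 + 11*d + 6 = (d + 2)*(d^2 + 4*d + 3) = (d + 2)*(d + 3)*(d + 1)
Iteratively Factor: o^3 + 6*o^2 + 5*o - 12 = (o + 3)*(o^2 + 3*o - 4) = (o + 3)*(o + 4)*(o - 1)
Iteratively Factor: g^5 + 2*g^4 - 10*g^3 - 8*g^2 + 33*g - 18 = (g - 1)*(g^4 + 3*g^3 - 7*g^2 - 15*g + 18) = (g - 1)*(g + 3)*(g^3 - 7*g + 6) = (g - 2)*(g - 1)*(g + 3)*(g^2 + 2*g - 3) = (g - 2)*(g - 1)^2*(g + 3)*(g + 3)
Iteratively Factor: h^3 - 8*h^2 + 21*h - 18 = (h - 2)*(h^2 - 6*h + 9) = (h - 3)*(h - 2)*(h - 3)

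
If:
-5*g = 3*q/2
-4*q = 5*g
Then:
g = 0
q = 0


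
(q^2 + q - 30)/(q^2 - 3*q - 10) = (q + 6)/(q + 2)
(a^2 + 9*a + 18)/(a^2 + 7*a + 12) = (a + 6)/(a + 4)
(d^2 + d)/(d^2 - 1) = d/(d - 1)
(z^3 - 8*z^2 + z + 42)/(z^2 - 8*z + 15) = (z^2 - 5*z - 14)/(z - 5)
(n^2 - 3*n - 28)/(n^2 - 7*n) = (n + 4)/n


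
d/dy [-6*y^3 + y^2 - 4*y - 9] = -18*y^2 + 2*y - 4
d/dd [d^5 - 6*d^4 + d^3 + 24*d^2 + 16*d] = 5*d^4 - 24*d^3 + 3*d^2 + 48*d + 16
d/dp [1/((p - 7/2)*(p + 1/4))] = 16*(13 - 8*p)/(64*p^4 - 416*p^3 + 564*p^2 + 364*p + 49)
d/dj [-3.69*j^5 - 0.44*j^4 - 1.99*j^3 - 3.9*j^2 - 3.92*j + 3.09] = -18.45*j^4 - 1.76*j^3 - 5.97*j^2 - 7.8*j - 3.92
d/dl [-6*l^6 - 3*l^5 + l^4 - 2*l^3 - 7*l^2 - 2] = l*(-36*l^4 - 15*l^3 + 4*l^2 - 6*l - 14)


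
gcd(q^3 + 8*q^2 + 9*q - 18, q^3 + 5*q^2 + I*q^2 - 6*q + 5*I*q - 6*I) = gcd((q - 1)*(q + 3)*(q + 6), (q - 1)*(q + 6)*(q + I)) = q^2 + 5*q - 6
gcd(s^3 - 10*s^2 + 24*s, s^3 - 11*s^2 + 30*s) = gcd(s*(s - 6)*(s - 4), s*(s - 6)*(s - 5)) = s^2 - 6*s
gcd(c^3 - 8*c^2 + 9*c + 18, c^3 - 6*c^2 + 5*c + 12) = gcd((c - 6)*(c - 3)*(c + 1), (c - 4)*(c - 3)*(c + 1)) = c^2 - 2*c - 3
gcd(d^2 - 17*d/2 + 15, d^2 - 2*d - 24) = d - 6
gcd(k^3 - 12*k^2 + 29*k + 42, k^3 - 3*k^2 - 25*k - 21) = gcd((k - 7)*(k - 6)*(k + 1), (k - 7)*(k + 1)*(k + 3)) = k^2 - 6*k - 7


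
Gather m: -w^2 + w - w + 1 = 1 - w^2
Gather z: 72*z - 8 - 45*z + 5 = 27*z - 3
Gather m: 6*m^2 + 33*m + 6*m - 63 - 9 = 6*m^2 + 39*m - 72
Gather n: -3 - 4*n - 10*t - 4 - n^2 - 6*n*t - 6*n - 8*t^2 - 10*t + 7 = -n^2 + n*(-6*t - 10) - 8*t^2 - 20*t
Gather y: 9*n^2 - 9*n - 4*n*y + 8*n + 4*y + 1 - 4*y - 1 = 9*n^2 - 4*n*y - n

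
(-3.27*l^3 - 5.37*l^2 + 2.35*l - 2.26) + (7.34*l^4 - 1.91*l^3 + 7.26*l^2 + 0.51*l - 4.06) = 7.34*l^4 - 5.18*l^3 + 1.89*l^2 + 2.86*l - 6.32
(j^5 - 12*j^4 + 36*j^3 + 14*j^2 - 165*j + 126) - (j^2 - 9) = j^5 - 12*j^4 + 36*j^3 + 13*j^2 - 165*j + 135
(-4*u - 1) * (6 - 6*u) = 24*u^2 - 18*u - 6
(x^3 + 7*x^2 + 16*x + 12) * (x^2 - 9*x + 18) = x^5 - 2*x^4 - 29*x^3 - 6*x^2 + 180*x + 216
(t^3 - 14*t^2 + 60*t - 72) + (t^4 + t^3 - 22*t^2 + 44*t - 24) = t^4 + 2*t^3 - 36*t^2 + 104*t - 96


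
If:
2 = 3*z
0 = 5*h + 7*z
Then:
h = -14/15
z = 2/3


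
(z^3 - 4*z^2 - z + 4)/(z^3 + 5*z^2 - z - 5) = (z - 4)/(z + 5)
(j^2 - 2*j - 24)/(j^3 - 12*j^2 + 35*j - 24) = (j^2 - 2*j - 24)/(j^3 - 12*j^2 + 35*j - 24)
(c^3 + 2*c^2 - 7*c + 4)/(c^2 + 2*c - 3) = (c^2 + 3*c - 4)/(c + 3)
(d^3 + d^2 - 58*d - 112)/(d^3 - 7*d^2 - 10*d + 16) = (d + 7)/(d - 1)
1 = 1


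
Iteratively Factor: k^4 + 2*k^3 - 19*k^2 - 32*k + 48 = (k - 4)*(k^3 + 6*k^2 + 5*k - 12) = (k - 4)*(k - 1)*(k^2 + 7*k + 12) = (k - 4)*(k - 1)*(k + 4)*(k + 3)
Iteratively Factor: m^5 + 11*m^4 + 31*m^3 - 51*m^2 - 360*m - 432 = (m - 3)*(m^4 + 14*m^3 + 73*m^2 + 168*m + 144) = (m - 3)*(m + 4)*(m^3 + 10*m^2 + 33*m + 36) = (m - 3)*(m + 3)*(m + 4)*(m^2 + 7*m + 12) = (m - 3)*(m + 3)^2*(m + 4)*(m + 4)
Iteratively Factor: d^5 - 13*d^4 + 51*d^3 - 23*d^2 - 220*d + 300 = (d - 3)*(d^4 - 10*d^3 + 21*d^2 + 40*d - 100) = (d - 5)*(d - 3)*(d^3 - 5*d^2 - 4*d + 20) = (d - 5)*(d - 3)*(d + 2)*(d^2 - 7*d + 10) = (d - 5)^2*(d - 3)*(d + 2)*(d - 2)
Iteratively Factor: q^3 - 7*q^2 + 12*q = (q)*(q^2 - 7*q + 12) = q*(q - 3)*(q - 4)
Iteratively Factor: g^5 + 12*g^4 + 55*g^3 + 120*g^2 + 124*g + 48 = (g + 4)*(g^4 + 8*g^3 + 23*g^2 + 28*g + 12) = (g + 3)*(g + 4)*(g^3 + 5*g^2 + 8*g + 4) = (g + 1)*(g + 3)*(g + 4)*(g^2 + 4*g + 4) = (g + 1)*(g + 2)*(g + 3)*(g + 4)*(g + 2)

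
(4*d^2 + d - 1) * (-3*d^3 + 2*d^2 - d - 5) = -12*d^5 + 5*d^4 + d^3 - 23*d^2 - 4*d + 5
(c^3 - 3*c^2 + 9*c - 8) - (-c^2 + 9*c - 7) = c^3 - 2*c^2 - 1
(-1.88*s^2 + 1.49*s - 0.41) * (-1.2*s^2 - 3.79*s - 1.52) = 2.256*s^4 + 5.3372*s^3 - 2.2975*s^2 - 0.7109*s + 0.6232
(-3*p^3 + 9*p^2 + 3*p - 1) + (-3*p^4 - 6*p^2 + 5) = -3*p^4 - 3*p^3 + 3*p^2 + 3*p + 4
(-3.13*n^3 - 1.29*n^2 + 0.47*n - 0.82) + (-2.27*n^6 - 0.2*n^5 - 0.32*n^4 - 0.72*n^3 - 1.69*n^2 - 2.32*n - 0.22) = -2.27*n^6 - 0.2*n^5 - 0.32*n^4 - 3.85*n^3 - 2.98*n^2 - 1.85*n - 1.04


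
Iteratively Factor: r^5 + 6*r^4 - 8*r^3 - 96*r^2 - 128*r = (r + 2)*(r^4 + 4*r^3 - 16*r^2 - 64*r) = (r - 4)*(r + 2)*(r^3 + 8*r^2 + 16*r) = r*(r - 4)*(r + 2)*(r^2 + 8*r + 16) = r*(r - 4)*(r + 2)*(r + 4)*(r + 4)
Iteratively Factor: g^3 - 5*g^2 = (g)*(g^2 - 5*g) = g^2*(g - 5)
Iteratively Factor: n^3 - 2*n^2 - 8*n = (n - 4)*(n^2 + 2*n) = n*(n - 4)*(n + 2)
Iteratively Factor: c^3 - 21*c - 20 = (c - 5)*(c^2 + 5*c + 4) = (c - 5)*(c + 1)*(c + 4)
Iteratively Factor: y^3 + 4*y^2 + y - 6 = (y - 1)*(y^2 + 5*y + 6) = (y - 1)*(y + 3)*(y + 2)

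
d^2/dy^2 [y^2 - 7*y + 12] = 2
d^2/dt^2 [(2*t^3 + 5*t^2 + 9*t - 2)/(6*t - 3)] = 2*(8*t^3 - 12*t^2 + 6*t + 15)/(3*(8*t^3 - 12*t^2 + 6*t - 1))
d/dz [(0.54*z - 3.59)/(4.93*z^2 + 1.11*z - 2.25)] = (-2.6622*z^2 + 35.3974*z + 2.7699)/(24.3049*z^4 + 10.9446*z^3 - 20.9529*z^2 - 4.995*z + 5.0625)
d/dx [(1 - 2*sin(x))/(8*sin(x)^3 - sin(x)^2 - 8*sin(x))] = 2*(16*sin(x)^3 - 13*sin(x)^2 + sin(x) + 4)*cos(x)/((sin(x) + 8*cos(x)^2)^2*sin(x)^2)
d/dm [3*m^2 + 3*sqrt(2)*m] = 6*m + 3*sqrt(2)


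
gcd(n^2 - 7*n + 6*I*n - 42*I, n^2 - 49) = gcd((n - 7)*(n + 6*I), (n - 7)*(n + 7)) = n - 7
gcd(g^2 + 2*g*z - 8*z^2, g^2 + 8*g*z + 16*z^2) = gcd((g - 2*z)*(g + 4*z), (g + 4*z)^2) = g + 4*z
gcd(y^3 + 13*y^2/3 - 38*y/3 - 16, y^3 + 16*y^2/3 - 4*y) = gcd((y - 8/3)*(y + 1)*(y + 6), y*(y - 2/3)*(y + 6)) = y + 6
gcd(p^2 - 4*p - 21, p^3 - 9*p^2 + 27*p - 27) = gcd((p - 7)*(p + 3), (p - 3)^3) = 1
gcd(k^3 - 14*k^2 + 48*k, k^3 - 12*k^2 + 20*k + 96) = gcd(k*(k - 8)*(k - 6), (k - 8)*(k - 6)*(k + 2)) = k^2 - 14*k + 48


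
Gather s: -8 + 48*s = 48*s - 8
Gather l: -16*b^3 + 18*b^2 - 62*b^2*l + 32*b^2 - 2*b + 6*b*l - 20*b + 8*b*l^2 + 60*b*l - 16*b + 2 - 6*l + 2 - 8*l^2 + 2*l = -16*b^3 + 50*b^2 - 38*b + l^2*(8*b - 8) + l*(-62*b^2 + 66*b - 4) + 4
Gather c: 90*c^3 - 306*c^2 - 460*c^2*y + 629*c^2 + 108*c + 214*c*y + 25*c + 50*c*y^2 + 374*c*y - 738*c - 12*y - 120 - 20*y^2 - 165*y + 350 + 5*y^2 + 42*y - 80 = 90*c^3 + c^2*(323 - 460*y) + c*(50*y^2 + 588*y - 605) - 15*y^2 - 135*y + 150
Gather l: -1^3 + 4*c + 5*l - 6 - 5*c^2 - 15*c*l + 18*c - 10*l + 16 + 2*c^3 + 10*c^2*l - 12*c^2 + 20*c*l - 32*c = 2*c^3 - 17*c^2 - 10*c + l*(10*c^2 + 5*c - 5) + 9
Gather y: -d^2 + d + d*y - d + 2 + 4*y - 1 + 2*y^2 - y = -d^2 + 2*y^2 + y*(d + 3) + 1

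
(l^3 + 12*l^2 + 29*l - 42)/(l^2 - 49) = (l^2 + 5*l - 6)/(l - 7)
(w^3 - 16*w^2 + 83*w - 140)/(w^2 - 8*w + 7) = (w^2 - 9*w + 20)/(w - 1)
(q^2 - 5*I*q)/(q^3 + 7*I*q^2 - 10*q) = (q - 5*I)/(q^2 + 7*I*q - 10)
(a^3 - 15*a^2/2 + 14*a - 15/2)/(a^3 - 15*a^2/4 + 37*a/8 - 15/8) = 4*(a - 5)/(4*a - 5)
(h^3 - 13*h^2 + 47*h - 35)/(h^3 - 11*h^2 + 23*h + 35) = (h - 1)/(h + 1)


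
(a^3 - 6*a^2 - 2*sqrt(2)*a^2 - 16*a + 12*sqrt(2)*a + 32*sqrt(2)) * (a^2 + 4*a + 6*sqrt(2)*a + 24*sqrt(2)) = a^5 - 2*a^4 + 4*sqrt(2)*a^4 - 64*a^3 - 8*sqrt(2)*a^3 - 160*sqrt(2)*a^2 - 16*a^2 - 256*sqrt(2)*a + 960*a + 1536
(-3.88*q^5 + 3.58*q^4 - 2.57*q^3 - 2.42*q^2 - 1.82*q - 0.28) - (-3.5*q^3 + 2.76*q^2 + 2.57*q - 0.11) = -3.88*q^5 + 3.58*q^4 + 0.93*q^3 - 5.18*q^2 - 4.39*q - 0.17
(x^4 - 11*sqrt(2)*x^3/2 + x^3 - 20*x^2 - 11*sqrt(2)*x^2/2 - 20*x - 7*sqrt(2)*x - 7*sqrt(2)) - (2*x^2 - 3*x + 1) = x^4 - 11*sqrt(2)*x^3/2 + x^3 - 22*x^2 - 11*sqrt(2)*x^2/2 - 17*x - 7*sqrt(2)*x - 7*sqrt(2) - 1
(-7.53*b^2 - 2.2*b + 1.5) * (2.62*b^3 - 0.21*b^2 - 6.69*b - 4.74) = -19.7286*b^5 - 4.1827*b^4 + 54.7677*b^3 + 50.0952*b^2 + 0.393000000000001*b - 7.11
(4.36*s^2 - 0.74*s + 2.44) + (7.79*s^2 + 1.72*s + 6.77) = 12.15*s^2 + 0.98*s + 9.21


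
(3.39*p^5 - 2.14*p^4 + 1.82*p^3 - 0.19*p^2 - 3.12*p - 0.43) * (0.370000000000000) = 1.2543*p^5 - 0.7918*p^4 + 0.6734*p^3 - 0.0703*p^2 - 1.1544*p - 0.1591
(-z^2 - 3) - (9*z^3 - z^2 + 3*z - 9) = -9*z^3 - 3*z + 6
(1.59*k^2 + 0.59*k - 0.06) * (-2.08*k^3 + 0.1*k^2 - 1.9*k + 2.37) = -3.3072*k^5 - 1.0682*k^4 - 2.8372*k^3 + 2.6413*k^2 + 1.5123*k - 0.1422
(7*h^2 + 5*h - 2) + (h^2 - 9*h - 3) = 8*h^2 - 4*h - 5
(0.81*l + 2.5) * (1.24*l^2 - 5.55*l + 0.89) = 1.0044*l^3 - 1.3955*l^2 - 13.1541*l + 2.225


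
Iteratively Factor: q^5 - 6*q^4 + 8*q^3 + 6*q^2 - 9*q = (q - 3)*(q^4 - 3*q^3 - q^2 + 3*q) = (q - 3)^2*(q^3 - q) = q*(q - 3)^2*(q^2 - 1) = q*(q - 3)^2*(q - 1)*(q + 1)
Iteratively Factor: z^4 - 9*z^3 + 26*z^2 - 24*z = (z - 3)*(z^3 - 6*z^2 + 8*z) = (z - 4)*(z - 3)*(z^2 - 2*z) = z*(z - 4)*(z - 3)*(z - 2)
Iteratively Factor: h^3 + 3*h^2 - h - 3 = (h + 1)*(h^2 + 2*h - 3) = (h - 1)*(h + 1)*(h + 3)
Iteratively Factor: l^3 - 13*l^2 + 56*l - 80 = (l - 4)*(l^2 - 9*l + 20) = (l - 5)*(l - 4)*(l - 4)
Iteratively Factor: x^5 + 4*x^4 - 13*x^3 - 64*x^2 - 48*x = (x + 4)*(x^4 - 13*x^2 - 12*x) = x*(x + 4)*(x^3 - 13*x - 12) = x*(x - 4)*(x + 4)*(x^2 + 4*x + 3) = x*(x - 4)*(x + 3)*(x + 4)*(x + 1)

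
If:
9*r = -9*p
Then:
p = -r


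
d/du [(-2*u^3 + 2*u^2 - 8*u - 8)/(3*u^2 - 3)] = 2*(-u^4 + 7*u^2 + 6*u + 4)/(3*(u^4 - 2*u^2 + 1))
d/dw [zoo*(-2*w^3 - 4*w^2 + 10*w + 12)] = zoo*(w^2 + w + 1)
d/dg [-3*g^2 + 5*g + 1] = 5 - 6*g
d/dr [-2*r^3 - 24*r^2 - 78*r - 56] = -6*r^2 - 48*r - 78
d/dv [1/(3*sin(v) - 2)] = -3*cos(v)/(3*sin(v) - 2)^2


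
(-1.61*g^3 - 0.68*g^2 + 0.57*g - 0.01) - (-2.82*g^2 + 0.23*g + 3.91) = -1.61*g^3 + 2.14*g^2 + 0.34*g - 3.92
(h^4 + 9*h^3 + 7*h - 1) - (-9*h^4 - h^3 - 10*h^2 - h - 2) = 10*h^4 + 10*h^3 + 10*h^2 + 8*h + 1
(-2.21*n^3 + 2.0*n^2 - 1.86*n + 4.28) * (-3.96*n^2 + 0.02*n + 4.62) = 8.7516*n^5 - 7.9642*n^4 - 2.8046*n^3 - 7.746*n^2 - 8.5076*n + 19.7736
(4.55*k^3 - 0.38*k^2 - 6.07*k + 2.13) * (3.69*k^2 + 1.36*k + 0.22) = 16.7895*k^5 + 4.7858*k^4 - 21.9141*k^3 - 0.479100000000002*k^2 + 1.5614*k + 0.4686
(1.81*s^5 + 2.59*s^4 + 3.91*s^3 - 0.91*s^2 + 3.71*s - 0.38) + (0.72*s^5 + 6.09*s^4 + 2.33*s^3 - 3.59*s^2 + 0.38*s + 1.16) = 2.53*s^5 + 8.68*s^4 + 6.24*s^3 - 4.5*s^2 + 4.09*s + 0.78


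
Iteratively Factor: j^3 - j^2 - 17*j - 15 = (j - 5)*(j^2 + 4*j + 3) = (j - 5)*(j + 3)*(j + 1)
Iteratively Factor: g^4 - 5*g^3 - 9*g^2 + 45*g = (g - 5)*(g^3 - 9*g) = (g - 5)*(g - 3)*(g^2 + 3*g) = g*(g - 5)*(g - 3)*(g + 3)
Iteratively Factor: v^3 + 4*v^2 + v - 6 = (v - 1)*(v^2 + 5*v + 6) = (v - 1)*(v + 2)*(v + 3)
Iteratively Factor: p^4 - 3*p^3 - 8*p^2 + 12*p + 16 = (p + 2)*(p^3 - 5*p^2 + 2*p + 8) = (p - 4)*(p + 2)*(p^2 - p - 2) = (p - 4)*(p + 1)*(p + 2)*(p - 2)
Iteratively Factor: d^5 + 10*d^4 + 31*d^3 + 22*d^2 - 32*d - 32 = (d + 4)*(d^4 + 6*d^3 + 7*d^2 - 6*d - 8) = (d - 1)*(d + 4)*(d^3 + 7*d^2 + 14*d + 8) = (d - 1)*(d + 2)*(d + 4)*(d^2 + 5*d + 4) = (d - 1)*(d + 2)*(d + 4)^2*(d + 1)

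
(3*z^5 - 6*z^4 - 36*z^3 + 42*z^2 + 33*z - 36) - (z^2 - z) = 3*z^5 - 6*z^4 - 36*z^3 + 41*z^2 + 34*z - 36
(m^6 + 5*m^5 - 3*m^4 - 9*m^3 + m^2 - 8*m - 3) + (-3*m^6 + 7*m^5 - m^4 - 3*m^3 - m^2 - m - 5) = -2*m^6 + 12*m^5 - 4*m^4 - 12*m^3 - 9*m - 8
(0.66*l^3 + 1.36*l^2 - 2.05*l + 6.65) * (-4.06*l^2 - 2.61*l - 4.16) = -2.6796*l^5 - 7.2442*l^4 + 2.0278*l^3 - 27.3061*l^2 - 8.8285*l - 27.664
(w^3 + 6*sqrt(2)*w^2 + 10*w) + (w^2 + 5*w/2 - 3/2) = w^3 + w^2 + 6*sqrt(2)*w^2 + 25*w/2 - 3/2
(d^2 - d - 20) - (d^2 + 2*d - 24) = 4 - 3*d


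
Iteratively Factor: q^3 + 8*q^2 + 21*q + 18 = (q + 3)*(q^2 + 5*q + 6) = (q + 2)*(q + 3)*(q + 3)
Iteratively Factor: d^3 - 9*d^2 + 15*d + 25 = (d + 1)*(d^2 - 10*d + 25) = (d - 5)*(d + 1)*(d - 5)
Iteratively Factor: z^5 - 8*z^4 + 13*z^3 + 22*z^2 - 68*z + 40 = (z + 2)*(z^4 - 10*z^3 + 33*z^2 - 44*z + 20) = (z - 5)*(z + 2)*(z^3 - 5*z^2 + 8*z - 4) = (z - 5)*(z - 1)*(z + 2)*(z^2 - 4*z + 4) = (z - 5)*(z - 2)*(z - 1)*(z + 2)*(z - 2)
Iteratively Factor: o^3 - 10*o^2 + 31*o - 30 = (o - 2)*(o^2 - 8*o + 15) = (o - 5)*(o - 2)*(o - 3)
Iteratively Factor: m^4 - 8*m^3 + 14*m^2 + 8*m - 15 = (m + 1)*(m^3 - 9*m^2 + 23*m - 15) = (m - 1)*(m + 1)*(m^2 - 8*m + 15) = (m - 5)*(m - 1)*(m + 1)*(m - 3)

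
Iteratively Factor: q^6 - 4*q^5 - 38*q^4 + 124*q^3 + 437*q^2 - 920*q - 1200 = (q + 4)*(q^5 - 8*q^4 - 6*q^3 + 148*q^2 - 155*q - 300) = (q + 1)*(q + 4)*(q^4 - 9*q^3 + 3*q^2 + 145*q - 300) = (q - 5)*(q + 1)*(q + 4)*(q^3 - 4*q^2 - 17*q + 60) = (q - 5)*(q + 1)*(q + 4)^2*(q^2 - 8*q + 15) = (q - 5)*(q - 3)*(q + 1)*(q + 4)^2*(q - 5)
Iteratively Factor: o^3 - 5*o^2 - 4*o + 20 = (o + 2)*(o^2 - 7*o + 10) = (o - 2)*(o + 2)*(o - 5)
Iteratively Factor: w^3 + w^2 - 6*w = (w)*(w^2 + w - 6) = w*(w + 3)*(w - 2)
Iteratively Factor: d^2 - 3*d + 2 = (d - 2)*(d - 1)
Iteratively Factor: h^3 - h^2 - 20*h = (h - 5)*(h^2 + 4*h) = (h - 5)*(h + 4)*(h)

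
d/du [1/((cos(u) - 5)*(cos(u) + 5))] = sin(2*u)/((cos(u) - 5)^2*(cos(u) + 5)^2)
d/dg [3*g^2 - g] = 6*g - 1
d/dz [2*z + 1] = 2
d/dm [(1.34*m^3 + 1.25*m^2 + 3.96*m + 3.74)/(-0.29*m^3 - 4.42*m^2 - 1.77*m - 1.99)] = (-5.5603*m^4 - 2.4468*m^3 + 10.5447*m^2 + 28.0866*m - 1.2606)/(0.0841*m^6 + 2.5636*m^5 + 20.563*m^4 + 16.801*m^3 + 20.7245*m^2 + 7.0446*m + 3.9601)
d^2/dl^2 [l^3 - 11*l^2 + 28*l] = 6*l - 22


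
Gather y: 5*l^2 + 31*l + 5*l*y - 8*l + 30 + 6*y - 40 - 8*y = 5*l^2 + 23*l + y*(5*l - 2) - 10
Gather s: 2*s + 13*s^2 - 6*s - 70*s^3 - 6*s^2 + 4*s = -70*s^3 + 7*s^2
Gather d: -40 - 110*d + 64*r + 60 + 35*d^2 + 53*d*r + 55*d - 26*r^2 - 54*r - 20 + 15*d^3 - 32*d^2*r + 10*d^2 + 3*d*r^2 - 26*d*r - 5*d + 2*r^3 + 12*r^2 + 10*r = 15*d^3 + d^2*(45 - 32*r) + d*(3*r^2 + 27*r - 60) + 2*r^3 - 14*r^2 + 20*r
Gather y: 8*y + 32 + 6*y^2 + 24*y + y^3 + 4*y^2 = y^3 + 10*y^2 + 32*y + 32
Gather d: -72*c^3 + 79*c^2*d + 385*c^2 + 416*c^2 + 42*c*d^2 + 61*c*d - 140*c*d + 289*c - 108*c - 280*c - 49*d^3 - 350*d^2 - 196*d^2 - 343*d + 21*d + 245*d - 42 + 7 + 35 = -72*c^3 + 801*c^2 - 99*c - 49*d^3 + d^2*(42*c - 546) + d*(79*c^2 - 79*c - 77)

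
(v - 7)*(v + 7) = v^2 - 49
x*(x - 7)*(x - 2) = x^3 - 9*x^2 + 14*x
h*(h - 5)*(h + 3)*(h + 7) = h^4 + 5*h^3 - 29*h^2 - 105*h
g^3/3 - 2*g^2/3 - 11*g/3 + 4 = (g/3 + 1)*(g - 4)*(g - 1)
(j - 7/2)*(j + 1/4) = j^2 - 13*j/4 - 7/8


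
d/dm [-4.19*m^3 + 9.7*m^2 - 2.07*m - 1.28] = -12.57*m^2 + 19.4*m - 2.07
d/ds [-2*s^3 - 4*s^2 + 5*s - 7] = -6*s^2 - 8*s + 5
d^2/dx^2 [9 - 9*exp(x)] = -9*exp(x)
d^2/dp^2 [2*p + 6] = 0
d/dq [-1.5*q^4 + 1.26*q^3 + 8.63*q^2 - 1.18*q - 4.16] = -6.0*q^3 + 3.78*q^2 + 17.26*q - 1.18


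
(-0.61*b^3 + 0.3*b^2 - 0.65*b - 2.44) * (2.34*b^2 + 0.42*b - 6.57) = -1.4274*b^5 + 0.4458*b^4 + 2.6127*b^3 - 7.9536*b^2 + 3.2457*b + 16.0308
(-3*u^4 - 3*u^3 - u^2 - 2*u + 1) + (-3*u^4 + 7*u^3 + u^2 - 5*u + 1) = -6*u^4 + 4*u^3 - 7*u + 2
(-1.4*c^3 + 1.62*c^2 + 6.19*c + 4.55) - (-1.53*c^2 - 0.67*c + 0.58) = -1.4*c^3 + 3.15*c^2 + 6.86*c + 3.97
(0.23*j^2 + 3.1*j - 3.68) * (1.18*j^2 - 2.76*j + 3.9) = 0.2714*j^4 + 3.0232*j^3 - 12.0014*j^2 + 22.2468*j - 14.352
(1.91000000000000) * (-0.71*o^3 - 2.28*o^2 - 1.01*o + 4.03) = -1.3561*o^3 - 4.3548*o^2 - 1.9291*o + 7.6973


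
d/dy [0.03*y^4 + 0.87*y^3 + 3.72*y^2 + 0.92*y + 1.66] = 0.12*y^3 + 2.61*y^2 + 7.44*y + 0.92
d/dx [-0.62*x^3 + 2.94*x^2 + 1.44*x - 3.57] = -1.86*x^2 + 5.88*x + 1.44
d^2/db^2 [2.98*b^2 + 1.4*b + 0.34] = 5.96000000000000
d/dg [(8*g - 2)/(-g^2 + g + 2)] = 2*(4*g^2 - 2*g + 9)/(g^4 - 2*g^3 - 3*g^2 + 4*g + 4)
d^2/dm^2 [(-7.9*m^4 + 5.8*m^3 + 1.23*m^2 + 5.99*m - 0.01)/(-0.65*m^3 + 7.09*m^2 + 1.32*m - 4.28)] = (-7.105427357601e-15*m^8 + 1.13686837721616e-13*m^7 + 753.29443*m^6 + 266.697270000001*m^5 - 1002.79737*m^4 - 1628.62495*m^3 + 1912.17759*m^2 - 1727.6922*m - 112.10372)/(0.274625*m^9 - 8.986575*m^8 + 96.349695*m^7 - 314.476609*m^6 - 314.010276*m^5 + 586.348116*m^4 + 273.754896*m^3 - 367.259952*m^2 - 72.540864*m + 78.402752)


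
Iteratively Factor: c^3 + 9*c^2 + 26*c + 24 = (c + 2)*(c^2 + 7*c + 12) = (c + 2)*(c + 4)*(c + 3)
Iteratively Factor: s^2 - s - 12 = (s - 4)*(s + 3)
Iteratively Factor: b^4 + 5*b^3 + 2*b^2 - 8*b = (b + 2)*(b^3 + 3*b^2 - 4*b) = b*(b + 2)*(b^2 + 3*b - 4) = b*(b - 1)*(b + 2)*(b + 4)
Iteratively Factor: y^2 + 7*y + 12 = (y + 4)*(y + 3)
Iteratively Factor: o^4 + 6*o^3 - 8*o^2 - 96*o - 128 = (o + 4)*(o^3 + 2*o^2 - 16*o - 32) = (o + 2)*(o + 4)*(o^2 - 16) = (o + 2)*(o + 4)^2*(o - 4)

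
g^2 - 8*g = g*(g - 8)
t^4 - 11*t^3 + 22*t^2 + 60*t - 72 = (t - 6)^2*(t - 1)*(t + 2)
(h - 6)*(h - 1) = h^2 - 7*h + 6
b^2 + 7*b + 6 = (b + 1)*(b + 6)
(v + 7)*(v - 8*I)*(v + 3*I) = v^3 + 7*v^2 - 5*I*v^2 + 24*v - 35*I*v + 168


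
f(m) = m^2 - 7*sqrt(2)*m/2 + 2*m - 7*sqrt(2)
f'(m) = 2*m - 7*sqrt(2)/2 + 2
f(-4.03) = 18.23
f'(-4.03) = -11.01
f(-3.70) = 14.70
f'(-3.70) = -10.35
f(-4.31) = 21.39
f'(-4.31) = -11.57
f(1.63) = -12.05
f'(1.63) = 0.31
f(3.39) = -8.41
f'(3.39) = 3.83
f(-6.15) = 46.06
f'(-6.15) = -15.25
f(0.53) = -11.18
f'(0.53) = -1.89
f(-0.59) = -7.81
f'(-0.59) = -4.13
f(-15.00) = 259.35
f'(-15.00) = -32.95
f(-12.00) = 169.50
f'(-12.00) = -26.95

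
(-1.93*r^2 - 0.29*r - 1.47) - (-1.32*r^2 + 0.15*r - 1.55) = -0.61*r^2 - 0.44*r + 0.0800000000000001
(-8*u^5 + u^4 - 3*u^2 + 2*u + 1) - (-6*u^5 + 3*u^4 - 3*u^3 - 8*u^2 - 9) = -2*u^5 - 2*u^4 + 3*u^3 + 5*u^2 + 2*u + 10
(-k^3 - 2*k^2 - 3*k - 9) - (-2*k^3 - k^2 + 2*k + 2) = k^3 - k^2 - 5*k - 11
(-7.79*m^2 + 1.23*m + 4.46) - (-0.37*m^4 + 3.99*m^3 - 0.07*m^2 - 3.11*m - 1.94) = 0.37*m^4 - 3.99*m^3 - 7.72*m^2 + 4.34*m + 6.4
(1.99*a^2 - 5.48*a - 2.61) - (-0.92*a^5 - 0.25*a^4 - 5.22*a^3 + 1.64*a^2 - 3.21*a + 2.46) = 0.92*a^5 + 0.25*a^4 + 5.22*a^3 + 0.35*a^2 - 2.27*a - 5.07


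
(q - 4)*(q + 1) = q^2 - 3*q - 4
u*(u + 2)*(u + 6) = u^3 + 8*u^2 + 12*u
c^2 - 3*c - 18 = (c - 6)*(c + 3)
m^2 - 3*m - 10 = (m - 5)*(m + 2)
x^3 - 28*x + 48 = (x - 4)*(x - 2)*(x + 6)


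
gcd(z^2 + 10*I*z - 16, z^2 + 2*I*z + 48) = z + 8*I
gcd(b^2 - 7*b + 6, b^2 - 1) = b - 1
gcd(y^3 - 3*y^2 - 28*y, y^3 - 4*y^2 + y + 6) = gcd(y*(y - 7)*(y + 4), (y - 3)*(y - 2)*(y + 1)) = 1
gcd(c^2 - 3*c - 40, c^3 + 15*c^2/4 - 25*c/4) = c + 5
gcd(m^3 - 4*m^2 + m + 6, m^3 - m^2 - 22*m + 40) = m - 2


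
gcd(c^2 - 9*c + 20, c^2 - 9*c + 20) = c^2 - 9*c + 20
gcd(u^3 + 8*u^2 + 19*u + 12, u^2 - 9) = u + 3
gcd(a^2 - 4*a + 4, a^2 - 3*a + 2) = a - 2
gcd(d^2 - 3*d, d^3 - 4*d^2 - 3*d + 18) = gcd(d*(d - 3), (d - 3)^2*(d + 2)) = d - 3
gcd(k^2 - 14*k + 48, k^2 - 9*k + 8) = k - 8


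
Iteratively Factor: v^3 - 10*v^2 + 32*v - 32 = (v - 4)*(v^2 - 6*v + 8) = (v - 4)^2*(v - 2)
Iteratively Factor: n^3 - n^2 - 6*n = (n - 3)*(n^2 + 2*n) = (n - 3)*(n + 2)*(n)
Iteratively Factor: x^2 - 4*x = (x)*(x - 4)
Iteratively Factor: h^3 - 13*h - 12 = (h + 3)*(h^2 - 3*h - 4) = (h - 4)*(h + 3)*(h + 1)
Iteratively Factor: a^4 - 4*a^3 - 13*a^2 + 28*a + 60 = (a + 2)*(a^3 - 6*a^2 - a + 30) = (a - 5)*(a + 2)*(a^2 - a - 6) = (a - 5)*(a - 3)*(a + 2)*(a + 2)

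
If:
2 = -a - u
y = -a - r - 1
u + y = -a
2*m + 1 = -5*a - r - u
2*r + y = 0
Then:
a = -2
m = 5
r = -1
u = 0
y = 2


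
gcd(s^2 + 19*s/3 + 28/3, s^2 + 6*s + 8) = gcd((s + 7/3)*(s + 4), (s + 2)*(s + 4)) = s + 4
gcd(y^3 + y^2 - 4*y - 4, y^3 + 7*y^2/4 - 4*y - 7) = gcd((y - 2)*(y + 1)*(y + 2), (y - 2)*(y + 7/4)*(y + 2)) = y^2 - 4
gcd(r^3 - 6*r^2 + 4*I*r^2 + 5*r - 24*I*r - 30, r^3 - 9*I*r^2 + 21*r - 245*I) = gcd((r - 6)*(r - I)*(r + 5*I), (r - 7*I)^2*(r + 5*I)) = r + 5*I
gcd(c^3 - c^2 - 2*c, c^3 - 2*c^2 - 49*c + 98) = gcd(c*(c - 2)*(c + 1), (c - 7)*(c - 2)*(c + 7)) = c - 2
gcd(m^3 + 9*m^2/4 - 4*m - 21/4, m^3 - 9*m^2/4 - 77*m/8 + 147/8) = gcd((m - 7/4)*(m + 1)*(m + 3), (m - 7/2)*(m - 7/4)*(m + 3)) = m^2 + 5*m/4 - 21/4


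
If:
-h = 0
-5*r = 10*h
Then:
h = 0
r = 0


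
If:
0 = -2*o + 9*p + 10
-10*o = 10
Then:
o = -1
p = -4/3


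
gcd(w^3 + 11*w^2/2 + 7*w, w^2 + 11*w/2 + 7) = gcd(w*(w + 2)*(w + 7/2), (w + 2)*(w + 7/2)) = w^2 + 11*w/2 + 7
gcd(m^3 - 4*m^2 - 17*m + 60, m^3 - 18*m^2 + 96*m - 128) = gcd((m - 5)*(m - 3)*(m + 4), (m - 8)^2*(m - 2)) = 1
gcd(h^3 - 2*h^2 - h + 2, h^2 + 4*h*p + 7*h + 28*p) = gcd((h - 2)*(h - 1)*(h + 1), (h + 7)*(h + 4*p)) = 1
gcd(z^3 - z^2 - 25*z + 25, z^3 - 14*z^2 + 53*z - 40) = z^2 - 6*z + 5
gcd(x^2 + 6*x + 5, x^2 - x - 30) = x + 5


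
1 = 1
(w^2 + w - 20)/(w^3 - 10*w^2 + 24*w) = (w + 5)/(w*(w - 6))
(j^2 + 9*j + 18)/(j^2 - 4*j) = (j^2 + 9*j + 18)/(j*(j - 4))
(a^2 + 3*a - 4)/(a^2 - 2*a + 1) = (a + 4)/(a - 1)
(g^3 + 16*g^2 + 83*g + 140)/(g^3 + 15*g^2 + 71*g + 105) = (g + 4)/(g + 3)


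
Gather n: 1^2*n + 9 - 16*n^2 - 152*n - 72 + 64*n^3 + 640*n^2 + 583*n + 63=64*n^3 + 624*n^2 + 432*n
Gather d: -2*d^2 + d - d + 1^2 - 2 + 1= -2*d^2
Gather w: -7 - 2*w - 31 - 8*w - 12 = -10*w - 50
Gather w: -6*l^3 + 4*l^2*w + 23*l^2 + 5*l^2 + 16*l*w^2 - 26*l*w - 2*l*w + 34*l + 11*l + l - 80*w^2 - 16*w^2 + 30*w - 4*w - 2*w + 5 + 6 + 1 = -6*l^3 + 28*l^2 + 46*l + w^2*(16*l - 96) + w*(4*l^2 - 28*l + 24) + 12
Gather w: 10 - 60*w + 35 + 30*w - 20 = 25 - 30*w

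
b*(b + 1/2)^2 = b^3 + b^2 + b/4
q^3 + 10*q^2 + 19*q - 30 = (q - 1)*(q + 5)*(q + 6)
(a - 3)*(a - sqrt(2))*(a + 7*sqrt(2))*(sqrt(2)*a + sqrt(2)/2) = sqrt(2)*a^4 - 5*sqrt(2)*a^3/2 + 12*a^3 - 30*a^2 - 31*sqrt(2)*a^2/2 - 18*a + 35*sqrt(2)*a + 21*sqrt(2)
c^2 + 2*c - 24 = (c - 4)*(c + 6)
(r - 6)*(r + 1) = r^2 - 5*r - 6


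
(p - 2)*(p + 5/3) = p^2 - p/3 - 10/3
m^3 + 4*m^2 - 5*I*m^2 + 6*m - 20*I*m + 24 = (m + 4)*(m - 6*I)*(m + I)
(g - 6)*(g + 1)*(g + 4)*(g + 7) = g^4 + 6*g^3 - 33*g^2 - 206*g - 168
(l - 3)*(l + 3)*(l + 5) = l^3 + 5*l^2 - 9*l - 45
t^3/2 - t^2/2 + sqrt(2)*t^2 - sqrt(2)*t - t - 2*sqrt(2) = (t/2 + sqrt(2))*(t - 2)*(t + 1)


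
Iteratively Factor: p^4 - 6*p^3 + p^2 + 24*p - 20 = (p + 2)*(p^3 - 8*p^2 + 17*p - 10) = (p - 5)*(p + 2)*(p^2 - 3*p + 2) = (p - 5)*(p - 2)*(p + 2)*(p - 1)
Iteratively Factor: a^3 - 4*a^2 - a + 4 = (a + 1)*(a^2 - 5*a + 4) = (a - 1)*(a + 1)*(a - 4)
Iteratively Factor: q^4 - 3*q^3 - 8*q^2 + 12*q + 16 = (q + 2)*(q^3 - 5*q^2 + 2*q + 8) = (q - 4)*(q + 2)*(q^2 - q - 2) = (q - 4)*(q - 2)*(q + 2)*(q + 1)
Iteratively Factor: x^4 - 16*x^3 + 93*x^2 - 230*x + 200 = (x - 4)*(x^3 - 12*x^2 + 45*x - 50) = (x - 5)*(x - 4)*(x^2 - 7*x + 10) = (x - 5)^2*(x - 4)*(x - 2)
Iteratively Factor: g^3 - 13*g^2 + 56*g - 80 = (g - 5)*(g^2 - 8*g + 16) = (g - 5)*(g - 4)*(g - 4)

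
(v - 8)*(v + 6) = v^2 - 2*v - 48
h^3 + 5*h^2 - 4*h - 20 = (h - 2)*(h + 2)*(h + 5)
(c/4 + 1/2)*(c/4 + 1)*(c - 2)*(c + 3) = c^4/16 + 7*c^3/16 + c^2/2 - 7*c/4 - 3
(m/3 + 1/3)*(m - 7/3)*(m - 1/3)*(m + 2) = m^4/3 + m^3/9 - 47*m^2/27 - m + 14/27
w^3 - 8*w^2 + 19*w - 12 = (w - 4)*(w - 3)*(w - 1)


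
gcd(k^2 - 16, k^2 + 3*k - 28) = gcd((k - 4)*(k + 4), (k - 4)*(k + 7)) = k - 4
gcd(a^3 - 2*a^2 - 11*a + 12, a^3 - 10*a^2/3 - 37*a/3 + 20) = a + 3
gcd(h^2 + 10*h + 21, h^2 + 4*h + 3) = h + 3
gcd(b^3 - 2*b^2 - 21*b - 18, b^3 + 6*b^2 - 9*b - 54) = b + 3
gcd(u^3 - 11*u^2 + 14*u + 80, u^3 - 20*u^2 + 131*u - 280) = u^2 - 13*u + 40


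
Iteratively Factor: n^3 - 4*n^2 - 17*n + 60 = (n - 3)*(n^2 - n - 20) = (n - 5)*(n - 3)*(n + 4)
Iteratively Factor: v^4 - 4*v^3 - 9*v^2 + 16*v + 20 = (v + 2)*(v^3 - 6*v^2 + 3*v + 10) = (v + 1)*(v + 2)*(v^2 - 7*v + 10) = (v - 2)*(v + 1)*(v + 2)*(v - 5)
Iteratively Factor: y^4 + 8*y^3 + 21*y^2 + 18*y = (y + 3)*(y^3 + 5*y^2 + 6*y) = (y + 3)^2*(y^2 + 2*y) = (y + 2)*(y + 3)^2*(y)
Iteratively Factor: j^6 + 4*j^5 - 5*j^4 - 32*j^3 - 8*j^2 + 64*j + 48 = (j + 2)*(j^5 + 2*j^4 - 9*j^3 - 14*j^2 + 20*j + 24) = (j + 2)*(j + 3)*(j^4 - j^3 - 6*j^2 + 4*j + 8) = (j + 2)^2*(j + 3)*(j^3 - 3*j^2 + 4) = (j - 2)*(j + 2)^2*(j + 3)*(j^2 - j - 2) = (j - 2)^2*(j + 2)^2*(j + 3)*(j + 1)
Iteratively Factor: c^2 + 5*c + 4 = (c + 4)*(c + 1)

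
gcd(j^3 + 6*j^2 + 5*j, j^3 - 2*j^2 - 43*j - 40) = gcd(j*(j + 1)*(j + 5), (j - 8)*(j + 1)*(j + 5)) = j^2 + 6*j + 5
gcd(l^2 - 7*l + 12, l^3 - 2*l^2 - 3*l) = l - 3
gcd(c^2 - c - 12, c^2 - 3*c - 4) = c - 4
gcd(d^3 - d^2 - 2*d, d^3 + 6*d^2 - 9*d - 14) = d^2 - d - 2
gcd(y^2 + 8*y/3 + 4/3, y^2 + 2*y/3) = y + 2/3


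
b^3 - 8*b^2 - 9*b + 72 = (b - 8)*(b - 3)*(b + 3)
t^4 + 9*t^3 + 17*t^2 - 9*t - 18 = (t - 1)*(t + 1)*(t + 3)*(t + 6)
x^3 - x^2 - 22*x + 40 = (x - 4)*(x - 2)*(x + 5)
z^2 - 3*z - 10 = (z - 5)*(z + 2)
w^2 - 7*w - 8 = (w - 8)*(w + 1)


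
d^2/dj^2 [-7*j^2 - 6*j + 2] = -14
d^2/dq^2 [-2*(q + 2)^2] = -4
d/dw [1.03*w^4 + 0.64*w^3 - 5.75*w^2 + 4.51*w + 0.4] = 4.12*w^3 + 1.92*w^2 - 11.5*w + 4.51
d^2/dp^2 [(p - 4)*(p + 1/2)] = 2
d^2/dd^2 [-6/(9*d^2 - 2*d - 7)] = 12*(-81*d^2 + 18*d + 4*(9*d - 1)^2 + 63)/(-9*d^2 + 2*d + 7)^3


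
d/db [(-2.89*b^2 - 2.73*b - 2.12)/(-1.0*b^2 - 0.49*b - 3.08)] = (-1.3139*b^2 + 13.5624*b + 7.3696)/(1.0*b^4 + 0.98*b^3 + 6.4001*b^2 + 3.0184*b + 9.4864)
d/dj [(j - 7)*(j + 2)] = 2*j - 5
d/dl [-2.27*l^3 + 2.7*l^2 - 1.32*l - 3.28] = -6.81*l^2 + 5.4*l - 1.32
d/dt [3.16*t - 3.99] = 3.16000000000000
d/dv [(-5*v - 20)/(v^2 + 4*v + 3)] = 5*(-v^2 - 4*v + 2*(v + 2)*(v + 4) - 3)/(v^2 + 4*v + 3)^2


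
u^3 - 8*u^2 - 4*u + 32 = (u - 8)*(u - 2)*(u + 2)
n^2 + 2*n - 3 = (n - 1)*(n + 3)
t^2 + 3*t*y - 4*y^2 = (t - y)*(t + 4*y)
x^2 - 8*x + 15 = (x - 5)*(x - 3)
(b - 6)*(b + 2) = b^2 - 4*b - 12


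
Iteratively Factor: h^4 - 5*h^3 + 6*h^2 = (h)*(h^3 - 5*h^2 + 6*h) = h*(h - 2)*(h^2 - 3*h) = h*(h - 3)*(h - 2)*(h)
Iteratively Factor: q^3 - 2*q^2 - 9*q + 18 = (q - 3)*(q^2 + q - 6) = (q - 3)*(q - 2)*(q + 3)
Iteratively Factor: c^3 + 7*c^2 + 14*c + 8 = (c + 1)*(c^2 + 6*c + 8) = (c + 1)*(c + 2)*(c + 4)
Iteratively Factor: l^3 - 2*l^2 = (l - 2)*(l^2) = l*(l - 2)*(l)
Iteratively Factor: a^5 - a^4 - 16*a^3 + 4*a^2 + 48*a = (a - 2)*(a^4 + a^3 - 14*a^2 - 24*a) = (a - 2)*(a + 2)*(a^3 - a^2 - 12*a) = (a - 2)*(a + 2)*(a + 3)*(a^2 - 4*a) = a*(a - 2)*(a + 2)*(a + 3)*(a - 4)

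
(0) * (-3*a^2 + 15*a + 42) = 0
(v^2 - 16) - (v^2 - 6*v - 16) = 6*v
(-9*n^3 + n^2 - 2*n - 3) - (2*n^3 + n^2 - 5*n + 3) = -11*n^3 + 3*n - 6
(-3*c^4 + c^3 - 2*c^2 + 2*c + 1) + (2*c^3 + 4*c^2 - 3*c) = -3*c^4 + 3*c^3 + 2*c^2 - c + 1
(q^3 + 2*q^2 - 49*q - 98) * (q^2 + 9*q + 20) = q^5 + 11*q^4 - 11*q^3 - 499*q^2 - 1862*q - 1960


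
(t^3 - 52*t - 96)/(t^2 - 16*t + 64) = (t^2 + 8*t + 12)/(t - 8)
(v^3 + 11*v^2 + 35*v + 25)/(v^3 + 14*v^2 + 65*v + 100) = (v + 1)/(v + 4)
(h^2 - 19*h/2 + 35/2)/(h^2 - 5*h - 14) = (h - 5/2)/(h + 2)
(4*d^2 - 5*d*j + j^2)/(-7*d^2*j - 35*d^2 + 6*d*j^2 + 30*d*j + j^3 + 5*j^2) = (-4*d + j)/(7*d*j + 35*d + j^2 + 5*j)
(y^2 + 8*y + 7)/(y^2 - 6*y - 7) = (y + 7)/(y - 7)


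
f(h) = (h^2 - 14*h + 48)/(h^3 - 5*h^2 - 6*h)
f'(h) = (2*h - 14)/(h^3 - 5*h^2 - 6*h) + (-3*h^2 + 10*h + 6)*(h^2 - 14*h + 48)/(h^3 - 5*h^2 - 6*h)^2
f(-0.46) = 34.06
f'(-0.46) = 6.94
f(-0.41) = 34.77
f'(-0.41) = 21.74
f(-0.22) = 47.90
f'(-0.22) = 150.50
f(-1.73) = -7.70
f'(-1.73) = -14.22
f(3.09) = -0.39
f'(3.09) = 0.30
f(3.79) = -0.23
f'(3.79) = 0.16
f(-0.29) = 40.26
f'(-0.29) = 77.27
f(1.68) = -1.40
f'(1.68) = 1.58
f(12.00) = 0.03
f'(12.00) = 0.00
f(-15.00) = -0.11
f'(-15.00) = -0.01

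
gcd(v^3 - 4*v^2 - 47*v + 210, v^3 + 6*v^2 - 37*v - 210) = v^2 + v - 42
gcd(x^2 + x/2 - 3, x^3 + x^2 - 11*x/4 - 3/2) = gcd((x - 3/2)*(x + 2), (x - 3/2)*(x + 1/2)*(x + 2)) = x^2 + x/2 - 3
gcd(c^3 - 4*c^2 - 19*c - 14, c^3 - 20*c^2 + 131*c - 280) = c - 7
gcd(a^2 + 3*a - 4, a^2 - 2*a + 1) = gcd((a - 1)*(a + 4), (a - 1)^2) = a - 1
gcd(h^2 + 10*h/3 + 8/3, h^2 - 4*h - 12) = h + 2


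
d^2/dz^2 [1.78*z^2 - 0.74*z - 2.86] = 3.56000000000000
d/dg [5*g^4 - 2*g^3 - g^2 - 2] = 2*g*(10*g^2 - 3*g - 1)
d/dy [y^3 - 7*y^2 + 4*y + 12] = 3*y^2 - 14*y + 4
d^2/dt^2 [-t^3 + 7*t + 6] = -6*t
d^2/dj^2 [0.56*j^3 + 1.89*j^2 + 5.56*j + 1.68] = 3.36*j + 3.78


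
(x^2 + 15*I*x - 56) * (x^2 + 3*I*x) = x^4 + 18*I*x^3 - 101*x^2 - 168*I*x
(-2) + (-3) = -5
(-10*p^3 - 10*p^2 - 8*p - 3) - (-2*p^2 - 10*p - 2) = -10*p^3 - 8*p^2 + 2*p - 1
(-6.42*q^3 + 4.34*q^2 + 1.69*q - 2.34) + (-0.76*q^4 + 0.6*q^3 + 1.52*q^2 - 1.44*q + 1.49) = -0.76*q^4 - 5.82*q^3 + 5.86*q^2 + 0.25*q - 0.85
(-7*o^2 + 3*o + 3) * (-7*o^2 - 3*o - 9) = 49*o^4 + 33*o^2 - 36*o - 27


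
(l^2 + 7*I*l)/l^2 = (l + 7*I)/l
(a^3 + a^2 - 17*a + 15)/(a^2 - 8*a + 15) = (a^2 + 4*a - 5)/(a - 5)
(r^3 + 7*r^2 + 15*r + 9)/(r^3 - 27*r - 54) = (r + 1)/(r - 6)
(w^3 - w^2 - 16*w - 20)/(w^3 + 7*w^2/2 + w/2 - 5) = 2*(w^2 - 3*w - 10)/(2*w^2 + 3*w - 5)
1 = 1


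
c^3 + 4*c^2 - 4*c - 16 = (c - 2)*(c + 2)*(c + 4)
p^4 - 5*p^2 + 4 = (p - 2)*(p - 1)*(p + 1)*(p + 2)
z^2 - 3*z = z*(z - 3)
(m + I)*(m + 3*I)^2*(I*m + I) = I*m^4 - 7*m^3 + I*m^3 - 7*m^2 - 15*I*m^2 + 9*m - 15*I*m + 9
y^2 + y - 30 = (y - 5)*(y + 6)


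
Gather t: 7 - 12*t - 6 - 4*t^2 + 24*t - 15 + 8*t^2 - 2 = 4*t^2 + 12*t - 16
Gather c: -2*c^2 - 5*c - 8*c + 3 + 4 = -2*c^2 - 13*c + 7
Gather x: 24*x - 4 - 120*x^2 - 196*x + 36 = -120*x^2 - 172*x + 32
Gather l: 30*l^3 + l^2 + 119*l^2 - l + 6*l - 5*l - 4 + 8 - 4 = 30*l^3 + 120*l^2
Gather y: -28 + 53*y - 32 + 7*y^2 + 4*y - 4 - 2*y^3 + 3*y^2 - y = -2*y^3 + 10*y^2 + 56*y - 64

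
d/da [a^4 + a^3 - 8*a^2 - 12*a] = 4*a^3 + 3*a^2 - 16*a - 12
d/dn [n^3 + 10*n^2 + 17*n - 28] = 3*n^2 + 20*n + 17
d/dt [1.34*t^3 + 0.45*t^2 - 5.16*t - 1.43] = 4.02*t^2 + 0.9*t - 5.16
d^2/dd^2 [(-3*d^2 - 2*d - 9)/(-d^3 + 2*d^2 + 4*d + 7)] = 2*(3*d^6 + 6*d^5 + 78*d^4 - 5*d^3 - 42*d^2 + 321*d + 109)/(d^9 - 6*d^8 + 19*d^6 + 84*d^5 - 12*d^4 - 253*d^3 - 630*d^2 - 588*d - 343)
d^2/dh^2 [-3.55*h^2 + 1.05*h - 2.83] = -7.10000000000000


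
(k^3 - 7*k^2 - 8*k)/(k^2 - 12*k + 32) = k*(k + 1)/(k - 4)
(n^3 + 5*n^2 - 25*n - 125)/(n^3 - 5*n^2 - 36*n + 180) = (n^2 + 10*n + 25)/(n^2 - 36)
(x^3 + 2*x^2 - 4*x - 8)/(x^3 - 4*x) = (x + 2)/x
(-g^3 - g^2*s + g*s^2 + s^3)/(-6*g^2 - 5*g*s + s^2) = (-g^2 + s^2)/(-6*g + s)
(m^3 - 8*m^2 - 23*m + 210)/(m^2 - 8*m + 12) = (m^2 - 2*m - 35)/(m - 2)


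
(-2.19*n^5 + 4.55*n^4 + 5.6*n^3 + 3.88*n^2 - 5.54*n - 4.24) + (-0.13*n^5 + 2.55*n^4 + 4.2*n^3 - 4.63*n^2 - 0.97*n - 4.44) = -2.32*n^5 + 7.1*n^4 + 9.8*n^3 - 0.75*n^2 - 6.51*n - 8.68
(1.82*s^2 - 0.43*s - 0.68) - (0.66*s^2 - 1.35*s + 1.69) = 1.16*s^2 + 0.92*s - 2.37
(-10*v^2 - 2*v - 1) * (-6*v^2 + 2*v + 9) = 60*v^4 - 8*v^3 - 88*v^2 - 20*v - 9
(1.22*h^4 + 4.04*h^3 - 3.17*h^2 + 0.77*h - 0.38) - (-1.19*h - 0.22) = 1.22*h^4 + 4.04*h^3 - 3.17*h^2 + 1.96*h - 0.16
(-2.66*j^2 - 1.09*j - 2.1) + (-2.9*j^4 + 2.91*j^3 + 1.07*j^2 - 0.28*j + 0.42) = -2.9*j^4 + 2.91*j^3 - 1.59*j^2 - 1.37*j - 1.68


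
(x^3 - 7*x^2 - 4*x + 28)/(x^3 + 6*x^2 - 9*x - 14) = (x^2 - 5*x - 14)/(x^2 + 8*x + 7)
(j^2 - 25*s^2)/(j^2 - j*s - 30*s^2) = (-j + 5*s)/(-j + 6*s)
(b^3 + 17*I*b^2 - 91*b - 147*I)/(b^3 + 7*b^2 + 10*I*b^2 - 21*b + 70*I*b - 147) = (b + 7*I)/(b + 7)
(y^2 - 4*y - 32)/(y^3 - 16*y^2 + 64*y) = (y + 4)/(y*(y - 8))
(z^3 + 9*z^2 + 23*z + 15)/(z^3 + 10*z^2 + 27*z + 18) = (z + 5)/(z + 6)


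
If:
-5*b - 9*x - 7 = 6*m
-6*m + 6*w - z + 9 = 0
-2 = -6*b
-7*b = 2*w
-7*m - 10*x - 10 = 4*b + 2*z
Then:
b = 1/3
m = 22/45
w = -7/6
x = -58/45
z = -14/15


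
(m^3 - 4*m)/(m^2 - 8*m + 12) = m*(m + 2)/(m - 6)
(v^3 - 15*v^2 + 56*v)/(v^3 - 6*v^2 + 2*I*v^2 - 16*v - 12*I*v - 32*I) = v*(v - 7)/(v^2 + 2*v*(1 + I) + 4*I)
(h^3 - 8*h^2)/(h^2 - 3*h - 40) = h^2/(h + 5)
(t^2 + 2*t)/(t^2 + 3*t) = (t + 2)/(t + 3)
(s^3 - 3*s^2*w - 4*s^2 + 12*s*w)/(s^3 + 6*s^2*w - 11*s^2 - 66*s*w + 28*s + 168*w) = s*(s - 3*w)/(s^2 + 6*s*w - 7*s - 42*w)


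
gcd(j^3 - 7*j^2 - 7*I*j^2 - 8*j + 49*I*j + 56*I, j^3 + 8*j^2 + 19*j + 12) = j + 1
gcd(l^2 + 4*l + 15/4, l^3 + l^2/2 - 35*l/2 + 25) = 1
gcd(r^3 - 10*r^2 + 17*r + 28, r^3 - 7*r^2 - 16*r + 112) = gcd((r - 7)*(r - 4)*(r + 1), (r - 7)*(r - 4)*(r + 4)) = r^2 - 11*r + 28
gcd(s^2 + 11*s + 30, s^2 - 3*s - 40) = s + 5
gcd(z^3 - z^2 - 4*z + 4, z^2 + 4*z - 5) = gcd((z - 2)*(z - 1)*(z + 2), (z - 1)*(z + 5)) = z - 1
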